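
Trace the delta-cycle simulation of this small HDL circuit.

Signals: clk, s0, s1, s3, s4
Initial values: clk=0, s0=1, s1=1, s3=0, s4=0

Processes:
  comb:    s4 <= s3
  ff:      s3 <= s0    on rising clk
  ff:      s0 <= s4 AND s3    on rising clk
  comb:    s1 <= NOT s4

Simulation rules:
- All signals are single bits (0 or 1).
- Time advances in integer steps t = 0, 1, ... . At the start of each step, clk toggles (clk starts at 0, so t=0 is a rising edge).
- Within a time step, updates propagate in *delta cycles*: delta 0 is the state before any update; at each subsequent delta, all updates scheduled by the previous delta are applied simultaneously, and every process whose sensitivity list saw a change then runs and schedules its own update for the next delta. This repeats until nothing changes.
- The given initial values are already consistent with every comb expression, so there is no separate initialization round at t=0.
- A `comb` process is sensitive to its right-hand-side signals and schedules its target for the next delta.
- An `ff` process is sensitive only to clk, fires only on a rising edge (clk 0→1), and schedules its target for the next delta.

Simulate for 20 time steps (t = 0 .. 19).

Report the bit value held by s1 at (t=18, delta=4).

1

[bits: s4,s0,s1,s3,clk]
t=0: Δ0=01100 Δ1=01101 Δ2=00111 Δ3=10111 Δ4=10011 | 4Δ
t=1: Δ0=10011 Δ1=10010 | 1Δ
t=2: Δ0=10010 Δ1=10011 Δ2=11001 Δ3=01001 Δ4=01101 | 4Δ
t=3: Δ0=01101 Δ1=01100 | 1Δ
t=4: Δ0=01100 Δ1=01101 Δ2=00111 Δ3=10111 Δ4=10011 | 4Δ
t=5: Δ0=10011 Δ1=10010 | 1Δ
t=6: Δ0=10010 Δ1=10011 Δ2=11001 Δ3=01001 Δ4=01101 | 4Δ
t=7: Δ0=01101 Δ1=01100 | 1Δ
t=8: Δ0=01100 Δ1=01101 Δ2=00111 Δ3=10111 Δ4=10011 | 4Δ
t=9: Δ0=10011 Δ1=10010 | 1Δ
t=10: Δ0=10010 Δ1=10011 Δ2=11001 Δ3=01001 Δ4=01101 | 4Δ
t=11: Δ0=01101 Δ1=01100 | 1Δ
t=12: Δ0=01100 Δ1=01101 Δ2=00111 Δ3=10111 Δ4=10011 | 4Δ
t=13: Δ0=10011 Δ1=10010 | 1Δ
t=14: Δ0=10010 Δ1=10011 Δ2=11001 Δ3=01001 Δ4=01101 | 4Δ
t=15: Δ0=01101 Δ1=01100 | 1Δ
t=16: Δ0=01100 Δ1=01101 Δ2=00111 Δ3=10111 Δ4=10011 | 4Δ
t=17: Δ0=10011 Δ1=10010 | 1Δ
t=18: Δ0=10010 Δ1=10011 Δ2=11001 Δ3=01001 Δ4=01101 | 4Δ
t=19: Δ0=01101 Δ1=01100 | 1Δ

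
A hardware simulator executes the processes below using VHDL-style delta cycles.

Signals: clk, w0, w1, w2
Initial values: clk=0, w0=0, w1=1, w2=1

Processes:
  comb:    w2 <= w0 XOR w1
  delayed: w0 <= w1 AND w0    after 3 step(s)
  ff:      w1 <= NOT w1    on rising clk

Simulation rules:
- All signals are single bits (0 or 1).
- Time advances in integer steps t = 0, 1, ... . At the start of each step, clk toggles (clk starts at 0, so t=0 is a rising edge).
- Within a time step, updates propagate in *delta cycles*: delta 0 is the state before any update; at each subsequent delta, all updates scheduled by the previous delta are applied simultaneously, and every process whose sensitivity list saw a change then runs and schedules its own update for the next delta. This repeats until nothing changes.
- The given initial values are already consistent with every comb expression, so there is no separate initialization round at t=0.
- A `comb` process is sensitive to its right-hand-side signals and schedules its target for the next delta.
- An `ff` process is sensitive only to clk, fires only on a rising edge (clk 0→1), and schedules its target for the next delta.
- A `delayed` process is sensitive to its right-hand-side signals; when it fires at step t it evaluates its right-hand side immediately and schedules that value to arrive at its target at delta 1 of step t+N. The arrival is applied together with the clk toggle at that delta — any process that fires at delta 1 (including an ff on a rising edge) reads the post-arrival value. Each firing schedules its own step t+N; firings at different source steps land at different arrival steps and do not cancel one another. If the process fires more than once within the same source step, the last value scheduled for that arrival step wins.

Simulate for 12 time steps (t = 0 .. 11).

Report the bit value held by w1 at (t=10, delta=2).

1

[bits: w2,w1,w0,clk]
t=0: Δ0=1100 Δ1=1101 Δ2=1001 Δ3=0001 | 3Δ
t=1: Δ0=0001 Δ1=0000 | 1Δ
t=2: Δ0=0000 Δ1=0001 Δ2=0101 Δ3=1101 | 3Δ
t=3: Δ0=1101 Δ1=1100 | 1Δ
t=4: Δ0=1100 Δ1=1101 Δ2=1001 Δ3=0001 | 3Δ
t=5: Δ0=0001 Δ1=0000 | 1Δ
t=6: Δ0=0000 Δ1=0001 Δ2=0101 Δ3=1101 | 3Δ
t=7: Δ0=1101 Δ1=1100 | 1Δ
t=8: Δ0=1100 Δ1=1101 Δ2=1001 Δ3=0001 | 3Δ
t=9: Δ0=0001 Δ1=0000 | 1Δ
t=10: Δ0=0000 Δ1=0001 Δ2=0101 Δ3=1101 | 3Δ
t=11: Δ0=1101 Δ1=1100 | 1Δ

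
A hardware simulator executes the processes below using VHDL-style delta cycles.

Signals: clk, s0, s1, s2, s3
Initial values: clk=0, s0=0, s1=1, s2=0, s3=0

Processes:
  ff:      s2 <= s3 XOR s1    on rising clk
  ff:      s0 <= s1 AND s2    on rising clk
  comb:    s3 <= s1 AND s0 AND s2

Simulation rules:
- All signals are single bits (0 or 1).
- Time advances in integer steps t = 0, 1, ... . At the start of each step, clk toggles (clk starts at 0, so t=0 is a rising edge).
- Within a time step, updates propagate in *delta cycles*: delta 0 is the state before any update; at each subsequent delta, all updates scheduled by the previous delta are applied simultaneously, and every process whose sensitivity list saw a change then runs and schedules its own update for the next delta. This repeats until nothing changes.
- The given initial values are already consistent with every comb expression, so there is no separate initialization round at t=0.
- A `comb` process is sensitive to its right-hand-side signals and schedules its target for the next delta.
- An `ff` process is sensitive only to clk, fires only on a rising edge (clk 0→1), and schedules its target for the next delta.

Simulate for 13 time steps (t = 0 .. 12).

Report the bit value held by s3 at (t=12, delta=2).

t0.Δ0 s1=1 s0=0 s3=0 clk=0 s2=0
t0.Δ1 s1=1 s0=0 s3=0 clk=1 s2=0
t0.Δ2 s1=1 s0=0 s3=0 clk=1 s2=1
t1.Δ0 s1=1 s0=0 s3=0 clk=1 s2=1
t1.Δ1 s1=1 s0=0 s3=0 clk=0 s2=1
t2.Δ0 s1=1 s0=0 s3=0 clk=0 s2=1
t2.Δ1 s1=1 s0=0 s3=0 clk=1 s2=1
t2.Δ2 s1=1 s0=1 s3=0 clk=1 s2=1
t2.Δ3 s1=1 s0=1 s3=1 clk=1 s2=1
t3.Δ0 s1=1 s0=1 s3=1 clk=1 s2=1
t3.Δ1 s1=1 s0=1 s3=1 clk=0 s2=1
t4.Δ0 s1=1 s0=1 s3=1 clk=0 s2=1
t4.Δ1 s1=1 s0=1 s3=1 clk=1 s2=1
t4.Δ2 s1=1 s0=1 s3=1 clk=1 s2=0
t4.Δ3 s1=1 s0=1 s3=0 clk=1 s2=0
t5.Δ0 s1=1 s0=1 s3=0 clk=1 s2=0
t5.Δ1 s1=1 s0=1 s3=0 clk=0 s2=0
t6.Δ0 s1=1 s0=1 s3=0 clk=0 s2=0
t6.Δ1 s1=1 s0=1 s3=0 clk=1 s2=0
t6.Δ2 s1=1 s0=0 s3=0 clk=1 s2=1
t7.Δ0 s1=1 s0=0 s3=0 clk=1 s2=1
t7.Δ1 s1=1 s0=0 s3=0 clk=0 s2=1
t8.Δ0 s1=1 s0=0 s3=0 clk=0 s2=1
t8.Δ1 s1=1 s0=0 s3=0 clk=1 s2=1
t8.Δ2 s1=1 s0=1 s3=0 clk=1 s2=1
t8.Δ3 s1=1 s0=1 s3=1 clk=1 s2=1
t9.Δ0 s1=1 s0=1 s3=1 clk=1 s2=1
t9.Δ1 s1=1 s0=1 s3=1 clk=0 s2=1
t10.Δ0 s1=1 s0=1 s3=1 clk=0 s2=1
t10.Δ1 s1=1 s0=1 s3=1 clk=1 s2=1
t10.Δ2 s1=1 s0=1 s3=1 clk=1 s2=0
t10.Δ3 s1=1 s0=1 s3=0 clk=1 s2=0
t11.Δ0 s1=1 s0=1 s3=0 clk=1 s2=0
t11.Δ1 s1=1 s0=1 s3=0 clk=0 s2=0
t12.Δ0 s1=1 s0=1 s3=0 clk=0 s2=0
t12.Δ1 s1=1 s0=1 s3=0 clk=1 s2=0
t12.Δ2 s1=1 s0=0 s3=0 clk=1 s2=1

0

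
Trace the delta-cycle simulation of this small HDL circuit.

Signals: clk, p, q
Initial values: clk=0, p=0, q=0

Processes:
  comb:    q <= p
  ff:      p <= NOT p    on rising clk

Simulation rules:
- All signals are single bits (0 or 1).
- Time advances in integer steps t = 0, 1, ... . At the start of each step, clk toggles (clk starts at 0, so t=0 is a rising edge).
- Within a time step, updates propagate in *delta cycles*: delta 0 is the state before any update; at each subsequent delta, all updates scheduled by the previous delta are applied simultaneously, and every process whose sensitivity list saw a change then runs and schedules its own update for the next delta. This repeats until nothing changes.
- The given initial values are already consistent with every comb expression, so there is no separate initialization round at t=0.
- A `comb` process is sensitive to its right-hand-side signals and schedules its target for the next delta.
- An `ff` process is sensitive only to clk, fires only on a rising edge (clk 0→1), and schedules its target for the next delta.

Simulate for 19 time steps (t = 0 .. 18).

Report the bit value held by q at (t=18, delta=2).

1

t0.Δ0 p=0 clk=0 q=0
t0.Δ1 p=0 clk=1 q=0
t0.Δ2 p=1 clk=1 q=0
t0.Δ3 p=1 clk=1 q=1
t1.Δ0 p=1 clk=1 q=1
t1.Δ1 p=1 clk=0 q=1
t2.Δ0 p=1 clk=0 q=1
t2.Δ1 p=1 clk=1 q=1
t2.Δ2 p=0 clk=1 q=1
t2.Δ3 p=0 clk=1 q=0
t3.Δ0 p=0 clk=1 q=0
t3.Δ1 p=0 clk=0 q=0
t4.Δ0 p=0 clk=0 q=0
t4.Δ1 p=0 clk=1 q=0
t4.Δ2 p=1 clk=1 q=0
t4.Δ3 p=1 clk=1 q=1
t5.Δ0 p=1 clk=1 q=1
t5.Δ1 p=1 clk=0 q=1
t6.Δ0 p=1 clk=0 q=1
t6.Δ1 p=1 clk=1 q=1
t6.Δ2 p=0 clk=1 q=1
t6.Δ3 p=0 clk=1 q=0
t7.Δ0 p=0 clk=1 q=0
t7.Δ1 p=0 clk=0 q=0
t8.Δ0 p=0 clk=0 q=0
t8.Δ1 p=0 clk=1 q=0
t8.Δ2 p=1 clk=1 q=0
t8.Δ3 p=1 clk=1 q=1
t9.Δ0 p=1 clk=1 q=1
t9.Δ1 p=1 clk=0 q=1
t10.Δ0 p=1 clk=0 q=1
t10.Δ1 p=1 clk=1 q=1
t10.Δ2 p=0 clk=1 q=1
t10.Δ3 p=0 clk=1 q=0
t11.Δ0 p=0 clk=1 q=0
t11.Δ1 p=0 clk=0 q=0
t12.Δ0 p=0 clk=0 q=0
t12.Δ1 p=0 clk=1 q=0
t12.Δ2 p=1 clk=1 q=0
t12.Δ3 p=1 clk=1 q=1
t13.Δ0 p=1 clk=1 q=1
t13.Δ1 p=1 clk=0 q=1
t14.Δ0 p=1 clk=0 q=1
t14.Δ1 p=1 clk=1 q=1
t14.Δ2 p=0 clk=1 q=1
t14.Δ3 p=0 clk=1 q=0
t15.Δ0 p=0 clk=1 q=0
t15.Δ1 p=0 clk=0 q=0
t16.Δ0 p=0 clk=0 q=0
t16.Δ1 p=0 clk=1 q=0
t16.Δ2 p=1 clk=1 q=0
t16.Δ3 p=1 clk=1 q=1
t17.Δ0 p=1 clk=1 q=1
t17.Δ1 p=1 clk=0 q=1
t18.Δ0 p=1 clk=0 q=1
t18.Δ1 p=1 clk=1 q=1
t18.Δ2 p=0 clk=1 q=1
t18.Δ3 p=0 clk=1 q=0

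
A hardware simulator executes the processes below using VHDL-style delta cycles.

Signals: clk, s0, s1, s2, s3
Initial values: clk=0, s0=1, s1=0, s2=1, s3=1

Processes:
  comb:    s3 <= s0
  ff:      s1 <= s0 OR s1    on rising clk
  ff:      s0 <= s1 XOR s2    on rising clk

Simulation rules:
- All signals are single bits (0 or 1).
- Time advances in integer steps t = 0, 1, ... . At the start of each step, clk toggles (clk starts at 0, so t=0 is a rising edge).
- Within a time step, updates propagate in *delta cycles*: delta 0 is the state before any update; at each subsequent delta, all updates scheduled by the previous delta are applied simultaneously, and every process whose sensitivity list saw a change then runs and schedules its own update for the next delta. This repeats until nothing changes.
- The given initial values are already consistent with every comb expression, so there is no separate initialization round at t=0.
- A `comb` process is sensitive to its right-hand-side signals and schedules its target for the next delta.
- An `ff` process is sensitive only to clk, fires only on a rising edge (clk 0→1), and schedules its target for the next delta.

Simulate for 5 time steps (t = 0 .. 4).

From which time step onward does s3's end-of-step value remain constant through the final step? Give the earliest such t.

t0.Δ0 s3=1 s1=0 s0=1 clk=0 s2=1
t0.Δ1 s3=1 s1=0 s0=1 clk=1 s2=1
t0.Δ2 s3=1 s1=1 s0=1 clk=1 s2=1
t1.Δ0 s3=1 s1=1 s0=1 clk=1 s2=1
t1.Δ1 s3=1 s1=1 s0=1 clk=0 s2=1
t2.Δ0 s3=1 s1=1 s0=1 clk=0 s2=1
t2.Δ1 s3=1 s1=1 s0=1 clk=1 s2=1
t2.Δ2 s3=1 s1=1 s0=0 clk=1 s2=1
t2.Δ3 s3=0 s1=1 s0=0 clk=1 s2=1
t3.Δ0 s3=0 s1=1 s0=0 clk=1 s2=1
t3.Δ1 s3=0 s1=1 s0=0 clk=0 s2=1
t4.Δ0 s3=0 s1=1 s0=0 clk=0 s2=1
t4.Δ1 s3=0 s1=1 s0=0 clk=1 s2=1

2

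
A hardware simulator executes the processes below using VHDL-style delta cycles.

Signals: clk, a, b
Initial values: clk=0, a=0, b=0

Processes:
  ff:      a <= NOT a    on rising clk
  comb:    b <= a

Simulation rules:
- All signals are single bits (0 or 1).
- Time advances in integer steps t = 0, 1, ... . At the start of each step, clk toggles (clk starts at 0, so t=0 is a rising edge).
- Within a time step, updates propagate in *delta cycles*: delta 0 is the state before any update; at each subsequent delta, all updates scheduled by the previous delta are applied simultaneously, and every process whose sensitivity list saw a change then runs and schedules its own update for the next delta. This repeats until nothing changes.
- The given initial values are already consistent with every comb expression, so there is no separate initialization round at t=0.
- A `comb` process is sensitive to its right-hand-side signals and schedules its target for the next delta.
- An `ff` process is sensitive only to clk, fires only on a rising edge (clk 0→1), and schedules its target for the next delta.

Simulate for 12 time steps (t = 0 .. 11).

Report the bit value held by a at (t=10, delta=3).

0

[bits: a,clk,b]
t=0: Δ0=000 Δ1=010 Δ2=110 Δ3=111 | 3Δ
t=1: Δ0=111 Δ1=101 | 1Δ
t=2: Δ0=101 Δ1=111 Δ2=011 Δ3=010 | 3Δ
t=3: Δ0=010 Δ1=000 | 1Δ
t=4: Δ0=000 Δ1=010 Δ2=110 Δ3=111 | 3Δ
t=5: Δ0=111 Δ1=101 | 1Δ
t=6: Δ0=101 Δ1=111 Δ2=011 Δ3=010 | 3Δ
t=7: Δ0=010 Δ1=000 | 1Δ
t=8: Δ0=000 Δ1=010 Δ2=110 Δ3=111 | 3Δ
t=9: Δ0=111 Δ1=101 | 1Δ
t=10: Δ0=101 Δ1=111 Δ2=011 Δ3=010 | 3Δ
t=11: Δ0=010 Δ1=000 | 1Δ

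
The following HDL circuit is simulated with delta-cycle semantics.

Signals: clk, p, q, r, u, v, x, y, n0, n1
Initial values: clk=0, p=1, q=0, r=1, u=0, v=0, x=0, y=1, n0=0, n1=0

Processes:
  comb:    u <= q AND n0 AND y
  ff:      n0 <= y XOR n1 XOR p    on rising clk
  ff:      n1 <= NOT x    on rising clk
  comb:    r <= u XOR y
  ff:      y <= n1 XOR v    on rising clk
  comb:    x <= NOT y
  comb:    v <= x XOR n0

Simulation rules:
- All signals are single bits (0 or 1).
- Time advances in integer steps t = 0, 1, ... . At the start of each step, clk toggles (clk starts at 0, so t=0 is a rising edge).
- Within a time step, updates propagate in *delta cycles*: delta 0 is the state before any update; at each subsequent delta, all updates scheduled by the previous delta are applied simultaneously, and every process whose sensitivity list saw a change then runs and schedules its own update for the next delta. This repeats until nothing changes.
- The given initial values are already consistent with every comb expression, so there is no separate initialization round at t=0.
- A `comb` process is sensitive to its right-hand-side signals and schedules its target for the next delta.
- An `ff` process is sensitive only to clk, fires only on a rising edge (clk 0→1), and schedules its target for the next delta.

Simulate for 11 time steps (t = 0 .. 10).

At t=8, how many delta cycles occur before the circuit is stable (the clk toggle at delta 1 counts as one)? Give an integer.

t0.Δ0 clk=0 p=1 n1=0 u=0 n0=0 y=1 v=0 r=1 x=0 q=0
t0.Δ1 clk=1 p=1 n1=0 u=0 n0=0 y=1 v=0 r=1 x=0 q=0
t0.Δ2 clk=1 p=1 n1=1 u=0 n0=0 y=0 v=0 r=1 x=0 q=0
t0.Δ3 clk=1 p=1 n1=1 u=0 n0=0 y=0 v=0 r=0 x=1 q=0
t0.Δ4 clk=1 p=1 n1=1 u=0 n0=0 y=0 v=1 r=0 x=1 q=0
t1.Δ0 clk=1 p=1 n1=1 u=0 n0=0 y=0 v=1 r=0 x=1 q=0
t1.Δ1 clk=0 p=1 n1=1 u=0 n0=0 y=0 v=1 r=0 x=1 q=0
t2.Δ0 clk=0 p=1 n1=1 u=0 n0=0 y=0 v=1 r=0 x=1 q=0
t2.Δ1 clk=1 p=1 n1=1 u=0 n0=0 y=0 v=1 r=0 x=1 q=0
t2.Δ2 clk=1 p=1 n1=0 u=0 n0=0 y=0 v=1 r=0 x=1 q=0
t3.Δ0 clk=1 p=1 n1=0 u=0 n0=0 y=0 v=1 r=0 x=1 q=0
t3.Δ1 clk=0 p=1 n1=0 u=0 n0=0 y=0 v=1 r=0 x=1 q=0
t4.Δ0 clk=0 p=1 n1=0 u=0 n0=0 y=0 v=1 r=0 x=1 q=0
t4.Δ1 clk=1 p=1 n1=0 u=0 n0=0 y=0 v=1 r=0 x=1 q=0
t4.Δ2 clk=1 p=1 n1=0 u=0 n0=1 y=1 v=1 r=0 x=1 q=0
t4.Δ3 clk=1 p=1 n1=0 u=0 n0=1 y=1 v=0 r=1 x=0 q=0
t4.Δ4 clk=1 p=1 n1=0 u=0 n0=1 y=1 v=1 r=1 x=0 q=0
t5.Δ0 clk=1 p=1 n1=0 u=0 n0=1 y=1 v=1 r=1 x=0 q=0
t5.Δ1 clk=0 p=1 n1=0 u=0 n0=1 y=1 v=1 r=1 x=0 q=0
t6.Δ0 clk=0 p=1 n1=0 u=0 n0=1 y=1 v=1 r=1 x=0 q=0
t6.Δ1 clk=1 p=1 n1=0 u=0 n0=1 y=1 v=1 r=1 x=0 q=0
t6.Δ2 clk=1 p=1 n1=1 u=0 n0=0 y=1 v=1 r=1 x=0 q=0
t6.Δ3 clk=1 p=1 n1=1 u=0 n0=0 y=1 v=0 r=1 x=0 q=0
t7.Δ0 clk=1 p=1 n1=1 u=0 n0=0 y=1 v=0 r=1 x=0 q=0
t7.Δ1 clk=0 p=1 n1=1 u=0 n0=0 y=1 v=0 r=1 x=0 q=0
t8.Δ0 clk=0 p=1 n1=1 u=0 n0=0 y=1 v=0 r=1 x=0 q=0
t8.Δ1 clk=1 p=1 n1=1 u=0 n0=0 y=1 v=0 r=1 x=0 q=0
t8.Δ2 clk=1 p=1 n1=1 u=0 n0=1 y=1 v=0 r=1 x=0 q=0
t8.Δ3 clk=1 p=1 n1=1 u=0 n0=1 y=1 v=1 r=1 x=0 q=0
t9.Δ0 clk=1 p=1 n1=1 u=0 n0=1 y=1 v=1 r=1 x=0 q=0
t9.Δ1 clk=0 p=1 n1=1 u=0 n0=1 y=1 v=1 r=1 x=0 q=0
t10.Δ0 clk=0 p=1 n1=1 u=0 n0=1 y=1 v=1 r=1 x=0 q=0
t10.Δ1 clk=1 p=1 n1=1 u=0 n0=1 y=1 v=1 r=1 x=0 q=0
t10.Δ2 clk=1 p=1 n1=1 u=0 n0=1 y=0 v=1 r=1 x=0 q=0
t10.Δ3 clk=1 p=1 n1=1 u=0 n0=1 y=0 v=1 r=0 x=1 q=0
t10.Δ4 clk=1 p=1 n1=1 u=0 n0=1 y=0 v=0 r=0 x=1 q=0

3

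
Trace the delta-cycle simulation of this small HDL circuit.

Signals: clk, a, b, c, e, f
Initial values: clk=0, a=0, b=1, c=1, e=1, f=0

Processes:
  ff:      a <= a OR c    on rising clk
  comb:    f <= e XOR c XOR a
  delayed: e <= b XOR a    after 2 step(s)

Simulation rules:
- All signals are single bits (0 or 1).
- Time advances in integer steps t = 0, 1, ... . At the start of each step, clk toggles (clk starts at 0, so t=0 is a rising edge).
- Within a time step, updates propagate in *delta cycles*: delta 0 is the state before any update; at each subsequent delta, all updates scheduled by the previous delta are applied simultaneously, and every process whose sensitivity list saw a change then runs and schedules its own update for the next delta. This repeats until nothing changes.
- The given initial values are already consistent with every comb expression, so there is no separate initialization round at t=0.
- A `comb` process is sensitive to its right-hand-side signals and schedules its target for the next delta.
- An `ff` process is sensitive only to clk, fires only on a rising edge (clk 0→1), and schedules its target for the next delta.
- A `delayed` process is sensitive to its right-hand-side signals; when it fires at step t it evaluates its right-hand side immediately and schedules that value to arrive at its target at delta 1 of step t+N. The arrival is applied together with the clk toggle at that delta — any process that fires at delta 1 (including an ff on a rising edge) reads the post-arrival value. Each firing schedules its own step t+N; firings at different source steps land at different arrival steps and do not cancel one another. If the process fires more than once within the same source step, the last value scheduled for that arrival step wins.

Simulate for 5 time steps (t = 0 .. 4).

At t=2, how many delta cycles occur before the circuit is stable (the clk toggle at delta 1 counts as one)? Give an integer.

t=0 Δ0: b=1 clk=0 e=1 c=1 f=0 a=0
  Δ1: clk:0→1
  Δ2: a:0→1
  Δ3: f:0→1
  (3Δ to stable)
t=1 Δ0: b=1 clk=1 e=1 c=1 f=1 a=1
  Δ1: clk:1→0
  (1Δ to stable)
t=2 Δ0: b=1 clk=0 e=1 c=1 f=1 a=1
  Δ1: clk:0→1, e:1→0
  Δ2: f:1→0
  (2Δ to stable)
t=3 Δ0: b=1 clk=1 e=0 c=1 f=0 a=1
  Δ1: clk:1→0
  (1Δ to stable)
t=4 Δ0: b=1 clk=0 e=0 c=1 f=0 a=1
  Δ1: clk:0→1
  (1Δ to stable)

2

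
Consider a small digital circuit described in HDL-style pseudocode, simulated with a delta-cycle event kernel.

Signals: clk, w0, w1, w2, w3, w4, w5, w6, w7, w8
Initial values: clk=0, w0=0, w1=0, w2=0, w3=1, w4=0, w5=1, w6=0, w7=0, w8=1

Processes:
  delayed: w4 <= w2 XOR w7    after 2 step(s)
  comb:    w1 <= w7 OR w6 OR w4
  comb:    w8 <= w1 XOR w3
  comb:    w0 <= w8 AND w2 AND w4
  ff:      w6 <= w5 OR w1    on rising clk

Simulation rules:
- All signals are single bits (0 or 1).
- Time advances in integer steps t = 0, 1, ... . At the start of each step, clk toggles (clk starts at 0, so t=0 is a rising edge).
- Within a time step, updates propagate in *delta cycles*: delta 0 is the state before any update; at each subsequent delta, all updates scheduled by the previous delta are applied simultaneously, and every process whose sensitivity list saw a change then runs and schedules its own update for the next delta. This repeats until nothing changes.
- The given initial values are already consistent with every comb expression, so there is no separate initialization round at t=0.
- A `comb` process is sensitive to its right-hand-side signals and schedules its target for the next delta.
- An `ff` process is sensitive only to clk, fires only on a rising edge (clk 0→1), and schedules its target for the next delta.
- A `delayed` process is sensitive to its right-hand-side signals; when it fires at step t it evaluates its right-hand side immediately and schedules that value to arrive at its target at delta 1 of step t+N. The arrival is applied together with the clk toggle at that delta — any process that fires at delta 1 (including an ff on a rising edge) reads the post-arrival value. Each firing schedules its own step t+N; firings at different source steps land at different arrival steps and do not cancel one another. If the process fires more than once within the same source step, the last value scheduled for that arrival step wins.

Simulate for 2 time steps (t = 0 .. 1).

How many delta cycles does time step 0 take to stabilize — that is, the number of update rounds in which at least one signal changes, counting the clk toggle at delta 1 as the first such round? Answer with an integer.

[bits: w6,w7,w5,w0,w8,clk,w1,w3,w2,w4]
t=0: Δ0=0010100100 Δ1=0010110100 Δ2=1010110100 Δ3=1010111100 Δ4=1010011100 | 4Δ
t=1: Δ0=1010011100 Δ1=1010001100 | 1Δ

4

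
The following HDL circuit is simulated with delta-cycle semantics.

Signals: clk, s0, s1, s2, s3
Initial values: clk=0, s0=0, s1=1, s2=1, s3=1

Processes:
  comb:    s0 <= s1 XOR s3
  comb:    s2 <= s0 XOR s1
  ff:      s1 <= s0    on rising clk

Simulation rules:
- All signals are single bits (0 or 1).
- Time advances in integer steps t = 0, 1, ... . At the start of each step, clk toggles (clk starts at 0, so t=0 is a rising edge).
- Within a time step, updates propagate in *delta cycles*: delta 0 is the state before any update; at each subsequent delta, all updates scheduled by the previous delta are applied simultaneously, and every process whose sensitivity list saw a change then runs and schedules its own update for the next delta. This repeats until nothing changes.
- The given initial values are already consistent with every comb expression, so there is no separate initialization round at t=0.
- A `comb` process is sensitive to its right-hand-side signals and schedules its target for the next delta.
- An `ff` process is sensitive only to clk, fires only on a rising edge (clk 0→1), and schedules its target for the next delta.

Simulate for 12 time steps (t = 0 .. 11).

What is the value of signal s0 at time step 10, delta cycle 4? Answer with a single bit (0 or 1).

0

t=0 Δ0: s3=1 clk=0 s2=1 s1=1 s0=0
  Δ1: clk:0→1
  Δ2: s1:1→0
  Δ3: s2:1→0, s0:0→1
  Δ4: s2:0→1
  (4Δ to stable)
t=1 Δ0: s3=1 clk=1 s2=1 s1=0 s0=1
  Δ1: clk:1→0
  (1Δ to stable)
t=2 Δ0: s3=1 clk=0 s2=1 s1=0 s0=1
  Δ1: clk:0→1
  Δ2: s1:0→1
  Δ3: s2:1→0, s0:1→0
  Δ4: s2:0→1
  (4Δ to stable)
t=3 Δ0: s3=1 clk=1 s2=1 s1=1 s0=0
  Δ1: clk:1→0
  (1Δ to stable)
t=4 Δ0: s3=1 clk=0 s2=1 s1=1 s0=0
  Δ1: clk:0→1
  Δ2: s1:1→0
  Δ3: s2:1→0, s0:0→1
  Δ4: s2:0→1
  (4Δ to stable)
t=5 Δ0: s3=1 clk=1 s2=1 s1=0 s0=1
  Δ1: clk:1→0
  (1Δ to stable)
t=6 Δ0: s3=1 clk=0 s2=1 s1=0 s0=1
  Δ1: clk:0→1
  Δ2: s1:0→1
  Δ3: s2:1→0, s0:1→0
  Δ4: s2:0→1
  (4Δ to stable)
t=7 Δ0: s3=1 clk=1 s2=1 s1=1 s0=0
  Δ1: clk:1→0
  (1Δ to stable)
t=8 Δ0: s3=1 clk=0 s2=1 s1=1 s0=0
  Δ1: clk:0→1
  Δ2: s1:1→0
  Δ3: s2:1→0, s0:0→1
  Δ4: s2:0→1
  (4Δ to stable)
t=9 Δ0: s3=1 clk=1 s2=1 s1=0 s0=1
  Δ1: clk:1→0
  (1Δ to stable)
t=10 Δ0: s3=1 clk=0 s2=1 s1=0 s0=1
  Δ1: clk:0→1
  Δ2: s1:0→1
  Δ3: s2:1→0, s0:1→0
  Δ4: s2:0→1
  (4Δ to stable)
t=11 Δ0: s3=1 clk=1 s2=1 s1=1 s0=0
  Δ1: clk:1→0
  (1Δ to stable)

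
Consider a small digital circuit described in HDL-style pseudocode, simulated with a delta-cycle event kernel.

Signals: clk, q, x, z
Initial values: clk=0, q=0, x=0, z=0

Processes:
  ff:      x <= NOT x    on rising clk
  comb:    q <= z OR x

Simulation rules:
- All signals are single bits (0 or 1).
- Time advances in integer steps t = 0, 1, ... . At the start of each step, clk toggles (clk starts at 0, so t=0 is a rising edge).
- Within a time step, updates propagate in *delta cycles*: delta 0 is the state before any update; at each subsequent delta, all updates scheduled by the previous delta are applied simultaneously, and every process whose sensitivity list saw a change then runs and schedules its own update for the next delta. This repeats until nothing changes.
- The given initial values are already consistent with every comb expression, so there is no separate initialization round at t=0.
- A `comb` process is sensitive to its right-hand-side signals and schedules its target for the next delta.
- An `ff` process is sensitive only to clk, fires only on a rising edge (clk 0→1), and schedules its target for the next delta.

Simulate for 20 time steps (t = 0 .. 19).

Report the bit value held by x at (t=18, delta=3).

0

t=0 Δ0: clk=0 z=0 q=0 x=0
  Δ1: clk:0→1
  Δ2: x:0→1
  Δ3: q:0→1
  (3Δ to stable)
t=1 Δ0: clk=1 z=0 q=1 x=1
  Δ1: clk:1→0
  (1Δ to stable)
t=2 Δ0: clk=0 z=0 q=1 x=1
  Δ1: clk:0→1
  Δ2: x:1→0
  Δ3: q:1→0
  (3Δ to stable)
t=3 Δ0: clk=1 z=0 q=0 x=0
  Δ1: clk:1→0
  (1Δ to stable)
t=4 Δ0: clk=0 z=0 q=0 x=0
  Δ1: clk:0→1
  Δ2: x:0→1
  Δ3: q:0→1
  (3Δ to stable)
t=5 Δ0: clk=1 z=0 q=1 x=1
  Δ1: clk:1→0
  (1Δ to stable)
t=6 Δ0: clk=0 z=0 q=1 x=1
  Δ1: clk:0→1
  Δ2: x:1→0
  Δ3: q:1→0
  (3Δ to stable)
t=7 Δ0: clk=1 z=0 q=0 x=0
  Δ1: clk:1→0
  (1Δ to stable)
t=8 Δ0: clk=0 z=0 q=0 x=0
  Δ1: clk:0→1
  Δ2: x:0→1
  Δ3: q:0→1
  (3Δ to stable)
t=9 Δ0: clk=1 z=0 q=1 x=1
  Δ1: clk:1→0
  (1Δ to stable)
t=10 Δ0: clk=0 z=0 q=1 x=1
  Δ1: clk:0→1
  Δ2: x:1→0
  Δ3: q:1→0
  (3Δ to stable)
t=11 Δ0: clk=1 z=0 q=0 x=0
  Δ1: clk:1→0
  (1Δ to stable)
t=12 Δ0: clk=0 z=0 q=0 x=0
  Δ1: clk:0→1
  Δ2: x:0→1
  Δ3: q:0→1
  (3Δ to stable)
t=13 Δ0: clk=1 z=0 q=1 x=1
  Δ1: clk:1→0
  (1Δ to stable)
t=14 Δ0: clk=0 z=0 q=1 x=1
  Δ1: clk:0→1
  Δ2: x:1→0
  Δ3: q:1→0
  (3Δ to stable)
t=15 Δ0: clk=1 z=0 q=0 x=0
  Δ1: clk:1→0
  (1Δ to stable)
t=16 Δ0: clk=0 z=0 q=0 x=0
  Δ1: clk:0→1
  Δ2: x:0→1
  Δ3: q:0→1
  (3Δ to stable)
t=17 Δ0: clk=1 z=0 q=1 x=1
  Δ1: clk:1→0
  (1Δ to stable)
t=18 Δ0: clk=0 z=0 q=1 x=1
  Δ1: clk:0→1
  Δ2: x:1→0
  Δ3: q:1→0
  (3Δ to stable)
t=19 Δ0: clk=1 z=0 q=0 x=0
  Δ1: clk:1→0
  (1Δ to stable)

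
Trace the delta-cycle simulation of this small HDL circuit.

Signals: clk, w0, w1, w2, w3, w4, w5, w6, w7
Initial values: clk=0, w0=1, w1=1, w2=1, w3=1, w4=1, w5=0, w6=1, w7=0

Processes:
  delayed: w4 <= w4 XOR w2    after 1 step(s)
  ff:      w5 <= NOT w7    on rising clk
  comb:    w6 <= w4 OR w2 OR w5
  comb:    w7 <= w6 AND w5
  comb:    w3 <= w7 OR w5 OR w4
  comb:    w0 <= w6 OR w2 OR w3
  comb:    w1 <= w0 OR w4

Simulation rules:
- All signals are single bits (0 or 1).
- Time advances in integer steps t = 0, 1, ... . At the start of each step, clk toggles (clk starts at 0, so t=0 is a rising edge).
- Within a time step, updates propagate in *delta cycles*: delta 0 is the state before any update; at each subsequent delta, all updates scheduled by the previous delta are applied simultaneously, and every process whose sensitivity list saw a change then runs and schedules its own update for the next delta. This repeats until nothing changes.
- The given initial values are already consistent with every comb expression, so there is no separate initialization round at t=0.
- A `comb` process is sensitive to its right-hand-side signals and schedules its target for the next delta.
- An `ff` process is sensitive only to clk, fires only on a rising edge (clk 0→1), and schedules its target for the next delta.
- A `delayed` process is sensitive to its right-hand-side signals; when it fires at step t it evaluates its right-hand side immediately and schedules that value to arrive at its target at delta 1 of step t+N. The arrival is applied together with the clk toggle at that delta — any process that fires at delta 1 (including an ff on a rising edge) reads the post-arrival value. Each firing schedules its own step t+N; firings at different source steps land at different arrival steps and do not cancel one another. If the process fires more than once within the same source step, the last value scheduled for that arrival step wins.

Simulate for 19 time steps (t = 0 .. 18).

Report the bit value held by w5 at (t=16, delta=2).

1

t=0 Δ0: w7=0 clk=0 w0=1 w5=0 w2=1 w4=1 w3=1 w1=1 w6=1
  Δ1: clk:0→1
  Δ2: w5:0→1
  Δ3: w7:0→1
  (3Δ to stable)
t=1 Δ0: w7=1 clk=1 w0=1 w5=1 w2=1 w4=1 w3=1 w1=1 w6=1
  Δ1: clk:1→0
  (1Δ to stable)
t=2 Δ0: w7=1 clk=0 w0=1 w5=1 w2=1 w4=1 w3=1 w1=1 w6=1
  Δ1: clk:0→1
  Δ2: w5:1→0
  Δ3: w7:1→0
  (3Δ to stable)
t=3 Δ0: w7=0 clk=1 w0=1 w5=0 w2=1 w4=1 w3=1 w1=1 w6=1
  Δ1: clk:1→0
  (1Δ to stable)
t=4 Δ0: w7=0 clk=0 w0=1 w5=0 w2=1 w4=1 w3=1 w1=1 w6=1
  Δ1: clk:0→1
  Δ2: w5:0→1
  Δ3: w7:0→1
  (3Δ to stable)
t=5 Δ0: w7=1 clk=1 w0=1 w5=1 w2=1 w4=1 w3=1 w1=1 w6=1
  Δ1: clk:1→0
  (1Δ to stable)
t=6 Δ0: w7=1 clk=0 w0=1 w5=1 w2=1 w4=1 w3=1 w1=1 w6=1
  Δ1: clk:0→1
  Δ2: w5:1→0
  Δ3: w7:1→0
  (3Δ to stable)
t=7 Δ0: w7=0 clk=1 w0=1 w5=0 w2=1 w4=1 w3=1 w1=1 w6=1
  Δ1: clk:1→0
  (1Δ to stable)
t=8 Δ0: w7=0 clk=0 w0=1 w5=0 w2=1 w4=1 w3=1 w1=1 w6=1
  Δ1: clk:0→1
  Δ2: w5:0→1
  Δ3: w7:0→1
  (3Δ to stable)
t=9 Δ0: w7=1 clk=1 w0=1 w5=1 w2=1 w4=1 w3=1 w1=1 w6=1
  Δ1: clk:1→0
  (1Δ to stable)
t=10 Δ0: w7=1 clk=0 w0=1 w5=1 w2=1 w4=1 w3=1 w1=1 w6=1
  Δ1: clk:0→1
  Δ2: w5:1→0
  Δ3: w7:1→0
  (3Δ to stable)
t=11 Δ0: w7=0 clk=1 w0=1 w5=0 w2=1 w4=1 w3=1 w1=1 w6=1
  Δ1: clk:1→0
  (1Δ to stable)
t=12 Δ0: w7=0 clk=0 w0=1 w5=0 w2=1 w4=1 w3=1 w1=1 w6=1
  Δ1: clk:0→1
  Δ2: w5:0→1
  Δ3: w7:0→1
  (3Δ to stable)
t=13 Δ0: w7=1 clk=1 w0=1 w5=1 w2=1 w4=1 w3=1 w1=1 w6=1
  Δ1: clk:1→0
  (1Δ to stable)
t=14 Δ0: w7=1 clk=0 w0=1 w5=1 w2=1 w4=1 w3=1 w1=1 w6=1
  Δ1: clk:0→1
  Δ2: w5:1→0
  Δ3: w7:1→0
  (3Δ to stable)
t=15 Δ0: w7=0 clk=1 w0=1 w5=0 w2=1 w4=1 w3=1 w1=1 w6=1
  Δ1: clk:1→0
  (1Δ to stable)
t=16 Δ0: w7=0 clk=0 w0=1 w5=0 w2=1 w4=1 w3=1 w1=1 w6=1
  Δ1: clk:0→1
  Δ2: w5:0→1
  Δ3: w7:0→1
  (3Δ to stable)
t=17 Δ0: w7=1 clk=1 w0=1 w5=1 w2=1 w4=1 w3=1 w1=1 w6=1
  Δ1: clk:1→0
  (1Δ to stable)
t=18 Δ0: w7=1 clk=0 w0=1 w5=1 w2=1 w4=1 w3=1 w1=1 w6=1
  Δ1: clk:0→1
  Δ2: w5:1→0
  Δ3: w7:1→0
  (3Δ to stable)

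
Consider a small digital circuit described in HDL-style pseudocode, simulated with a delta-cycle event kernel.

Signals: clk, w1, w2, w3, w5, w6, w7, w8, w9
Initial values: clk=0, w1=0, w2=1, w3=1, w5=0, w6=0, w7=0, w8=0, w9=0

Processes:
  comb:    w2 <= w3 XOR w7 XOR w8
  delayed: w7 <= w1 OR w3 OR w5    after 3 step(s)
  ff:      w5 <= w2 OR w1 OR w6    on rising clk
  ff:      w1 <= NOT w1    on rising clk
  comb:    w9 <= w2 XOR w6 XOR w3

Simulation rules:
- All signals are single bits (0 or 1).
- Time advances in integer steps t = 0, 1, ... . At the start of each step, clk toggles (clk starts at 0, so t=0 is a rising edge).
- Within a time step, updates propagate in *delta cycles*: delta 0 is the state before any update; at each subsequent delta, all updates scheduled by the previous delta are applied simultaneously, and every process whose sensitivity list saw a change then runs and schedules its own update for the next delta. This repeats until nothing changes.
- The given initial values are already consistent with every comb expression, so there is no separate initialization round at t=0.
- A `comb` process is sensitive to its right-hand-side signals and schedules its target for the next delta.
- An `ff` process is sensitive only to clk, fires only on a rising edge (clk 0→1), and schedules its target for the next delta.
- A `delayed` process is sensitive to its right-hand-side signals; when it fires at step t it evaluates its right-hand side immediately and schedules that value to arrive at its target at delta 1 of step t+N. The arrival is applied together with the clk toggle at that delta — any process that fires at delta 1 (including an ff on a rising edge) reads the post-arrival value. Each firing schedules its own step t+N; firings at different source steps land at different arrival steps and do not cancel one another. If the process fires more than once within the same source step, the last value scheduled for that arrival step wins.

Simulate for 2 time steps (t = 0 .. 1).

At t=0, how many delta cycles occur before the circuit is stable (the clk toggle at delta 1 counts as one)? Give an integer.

2

t=0 Δ0: clk=0 w5=0 w6=0 w3=1 w2=1 w9=0 w1=0 w7=0 w8=0
  Δ1: clk:0→1
  Δ2: w5:0→1, w1:0→1
  (2Δ to stable)
t=1 Δ0: clk=1 w5=1 w6=0 w3=1 w2=1 w9=0 w1=1 w7=0 w8=0
  Δ1: clk:1→0
  (1Δ to stable)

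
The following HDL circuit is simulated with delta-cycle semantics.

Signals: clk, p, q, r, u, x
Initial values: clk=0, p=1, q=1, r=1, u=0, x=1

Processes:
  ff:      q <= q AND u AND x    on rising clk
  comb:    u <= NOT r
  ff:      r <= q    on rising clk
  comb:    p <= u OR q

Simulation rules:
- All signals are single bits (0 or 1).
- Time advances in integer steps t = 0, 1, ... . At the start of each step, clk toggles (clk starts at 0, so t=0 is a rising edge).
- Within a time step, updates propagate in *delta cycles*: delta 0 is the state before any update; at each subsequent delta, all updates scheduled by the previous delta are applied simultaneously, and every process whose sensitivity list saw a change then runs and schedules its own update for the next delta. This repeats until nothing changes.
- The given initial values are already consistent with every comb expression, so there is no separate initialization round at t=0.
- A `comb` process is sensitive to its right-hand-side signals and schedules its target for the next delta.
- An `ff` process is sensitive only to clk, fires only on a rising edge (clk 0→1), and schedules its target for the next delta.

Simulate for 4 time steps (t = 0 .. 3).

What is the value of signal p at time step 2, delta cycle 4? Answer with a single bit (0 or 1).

1

t=0 Δ0: r=1 p=1 x=1 u=0 q=1 clk=0
  Δ1: clk:0→1
  Δ2: q:1→0
  Δ3: p:1→0
  (3Δ to stable)
t=1 Δ0: r=1 p=0 x=1 u=0 q=0 clk=1
  Δ1: clk:1→0
  (1Δ to stable)
t=2 Δ0: r=1 p=0 x=1 u=0 q=0 clk=0
  Δ1: clk:0→1
  Δ2: r:1→0
  Δ3: u:0→1
  Δ4: p:0→1
  (4Δ to stable)
t=3 Δ0: r=0 p=1 x=1 u=1 q=0 clk=1
  Δ1: clk:1→0
  (1Δ to stable)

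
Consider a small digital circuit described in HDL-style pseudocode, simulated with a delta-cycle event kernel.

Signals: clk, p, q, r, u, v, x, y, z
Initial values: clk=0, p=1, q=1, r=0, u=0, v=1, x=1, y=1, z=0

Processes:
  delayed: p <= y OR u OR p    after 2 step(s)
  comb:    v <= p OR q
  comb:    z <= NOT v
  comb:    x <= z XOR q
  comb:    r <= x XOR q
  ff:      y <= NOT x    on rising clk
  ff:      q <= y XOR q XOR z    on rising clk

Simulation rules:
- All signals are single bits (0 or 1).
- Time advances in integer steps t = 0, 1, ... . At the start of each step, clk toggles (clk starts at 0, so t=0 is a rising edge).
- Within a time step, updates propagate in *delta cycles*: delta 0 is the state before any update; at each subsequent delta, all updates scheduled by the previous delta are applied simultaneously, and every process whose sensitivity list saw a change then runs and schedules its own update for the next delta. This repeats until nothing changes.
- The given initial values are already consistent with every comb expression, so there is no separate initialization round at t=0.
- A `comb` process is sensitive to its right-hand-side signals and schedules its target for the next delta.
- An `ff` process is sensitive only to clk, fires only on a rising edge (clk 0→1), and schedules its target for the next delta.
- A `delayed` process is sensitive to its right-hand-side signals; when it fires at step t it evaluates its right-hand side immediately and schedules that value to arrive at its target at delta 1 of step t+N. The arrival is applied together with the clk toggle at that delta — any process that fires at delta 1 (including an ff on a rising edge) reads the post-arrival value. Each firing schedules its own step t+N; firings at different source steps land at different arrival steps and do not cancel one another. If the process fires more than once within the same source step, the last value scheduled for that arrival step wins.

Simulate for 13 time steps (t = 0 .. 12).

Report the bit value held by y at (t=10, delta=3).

1

[bits: clk,q,v,r,z,u,p,x,y]
t=0: Δ0=011000111 Δ1=111000111 Δ2=101000110 Δ3=101100100 Δ4=101000100 | 4Δ
t=1: Δ0=101000100 Δ1=001000100 | 1Δ
t=2: Δ0=001000100 Δ1=101000100 Δ2=101000101 | 2Δ
t=3: Δ0=101000101 Δ1=001000101 | 1Δ
t=4: Δ0=001000101 Δ1=101000101 Δ2=111000101 Δ3=111100111 Δ4=111000111 | 4Δ
t=5: Δ0=111000111 Δ1=011000111 | 1Δ
t=6: Δ0=011000111 Δ1=111000111 Δ2=101000110 Δ3=101100100 Δ4=101000100 | 4Δ
t=7: Δ0=101000100 Δ1=001000100 | 1Δ
t=8: Δ0=001000100 Δ1=101000100 Δ2=101000101 | 2Δ
t=9: Δ0=101000101 Δ1=001000101 | 1Δ
t=10: Δ0=001000101 Δ1=101000101 Δ2=111000101 Δ3=111100111 Δ4=111000111 | 4Δ
t=11: Δ0=111000111 Δ1=011000111 | 1Δ
t=12: Δ0=011000111 Δ1=111000111 Δ2=101000110 Δ3=101100100 Δ4=101000100 | 4Δ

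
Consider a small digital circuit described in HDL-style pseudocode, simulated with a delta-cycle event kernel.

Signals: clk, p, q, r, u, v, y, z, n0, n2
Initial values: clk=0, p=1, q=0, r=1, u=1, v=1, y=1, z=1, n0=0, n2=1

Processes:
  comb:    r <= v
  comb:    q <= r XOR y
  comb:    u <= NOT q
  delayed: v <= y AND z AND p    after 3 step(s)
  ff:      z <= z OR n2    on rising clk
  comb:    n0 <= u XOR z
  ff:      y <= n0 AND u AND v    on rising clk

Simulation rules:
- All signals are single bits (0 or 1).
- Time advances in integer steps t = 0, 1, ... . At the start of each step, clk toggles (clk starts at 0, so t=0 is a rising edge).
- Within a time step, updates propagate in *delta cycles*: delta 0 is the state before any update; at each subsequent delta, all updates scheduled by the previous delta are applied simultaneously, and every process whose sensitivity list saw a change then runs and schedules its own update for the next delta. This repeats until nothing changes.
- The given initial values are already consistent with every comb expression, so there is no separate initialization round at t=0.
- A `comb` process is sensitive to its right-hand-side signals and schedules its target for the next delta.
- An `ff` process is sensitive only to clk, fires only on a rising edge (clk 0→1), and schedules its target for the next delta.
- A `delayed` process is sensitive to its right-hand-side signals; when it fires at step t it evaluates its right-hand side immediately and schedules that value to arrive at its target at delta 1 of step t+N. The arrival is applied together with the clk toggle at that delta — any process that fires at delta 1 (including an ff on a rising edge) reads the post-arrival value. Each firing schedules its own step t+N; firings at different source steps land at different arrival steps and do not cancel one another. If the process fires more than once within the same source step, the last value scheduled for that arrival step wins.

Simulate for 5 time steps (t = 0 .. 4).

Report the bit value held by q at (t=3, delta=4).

0

[bits: n2,v,n0,y,z,r,p,clk,q,u]
t=0: Δ0=1101111001 Δ1=1101111101 Δ2=1100111101 Δ3=1100111111 Δ4=1100111110 Δ5=1110111110 | 5Δ
t=1: Δ0=1110111110 Δ1=1110111010 | 1Δ
t=2: Δ0=1110111010 Δ1=1110111110 | 1Δ
t=3: Δ0=1110111110 Δ1=1010111010 Δ2=1010101010 Δ3=1010101000 Δ4=1010101001 Δ5=1000101001 | 5Δ
t=4: Δ0=1000101001 Δ1=1000101101 | 1Δ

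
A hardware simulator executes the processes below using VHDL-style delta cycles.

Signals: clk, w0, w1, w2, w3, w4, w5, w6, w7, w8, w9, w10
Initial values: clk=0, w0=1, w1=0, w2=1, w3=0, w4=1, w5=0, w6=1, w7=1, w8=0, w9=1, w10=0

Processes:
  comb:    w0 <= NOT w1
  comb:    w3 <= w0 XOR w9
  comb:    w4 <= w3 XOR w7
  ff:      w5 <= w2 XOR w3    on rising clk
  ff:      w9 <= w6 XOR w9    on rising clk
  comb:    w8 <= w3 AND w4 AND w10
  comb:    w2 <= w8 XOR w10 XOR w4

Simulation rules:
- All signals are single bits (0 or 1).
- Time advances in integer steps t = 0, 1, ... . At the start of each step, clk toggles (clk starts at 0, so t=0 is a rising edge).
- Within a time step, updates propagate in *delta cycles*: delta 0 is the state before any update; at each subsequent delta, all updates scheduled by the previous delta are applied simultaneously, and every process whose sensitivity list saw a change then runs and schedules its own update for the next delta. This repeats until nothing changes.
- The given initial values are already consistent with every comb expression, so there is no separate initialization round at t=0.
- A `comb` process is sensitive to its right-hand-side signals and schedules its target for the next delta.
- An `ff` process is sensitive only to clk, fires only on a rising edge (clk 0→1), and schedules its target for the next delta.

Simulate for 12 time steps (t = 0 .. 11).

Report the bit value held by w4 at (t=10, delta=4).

[bits: w4,w9,w10,w5,w6,w2,w0,w8,w1,clk,w3,w7]
t=0: Δ0=110011100001 Δ1=110011100101 Δ2=100111100101 Δ3=100111100111 Δ4=000111100111 Δ5=000110100111 | 5Δ
t=1: Δ0=000110100111 Δ1=000110100011 | 1Δ
t=2: Δ0=000110100011 Δ1=000110100111 Δ2=010110100111 Δ3=010110100101 Δ4=110110100101 Δ5=110111100101 | 5Δ
t=3: Δ0=110111100101 Δ1=110111100001 | 1Δ
t=4: Δ0=110111100001 Δ1=110111100101 Δ2=100111100101 Δ3=100111100111 Δ4=000111100111 Δ5=000110100111 | 5Δ
t=5: Δ0=000110100111 Δ1=000110100011 | 1Δ
t=6: Δ0=000110100011 Δ1=000110100111 Δ2=010110100111 Δ3=010110100101 Δ4=110110100101 Δ5=110111100101 | 5Δ
t=7: Δ0=110111100101 Δ1=110111100001 | 1Δ
t=8: Δ0=110111100001 Δ1=110111100101 Δ2=100111100101 Δ3=100111100111 Δ4=000111100111 Δ5=000110100111 | 5Δ
t=9: Δ0=000110100111 Δ1=000110100011 | 1Δ
t=10: Δ0=000110100011 Δ1=000110100111 Δ2=010110100111 Δ3=010110100101 Δ4=110110100101 Δ5=110111100101 | 5Δ
t=11: Δ0=110111100101 Δ1=110111100001 | 1Δ

1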